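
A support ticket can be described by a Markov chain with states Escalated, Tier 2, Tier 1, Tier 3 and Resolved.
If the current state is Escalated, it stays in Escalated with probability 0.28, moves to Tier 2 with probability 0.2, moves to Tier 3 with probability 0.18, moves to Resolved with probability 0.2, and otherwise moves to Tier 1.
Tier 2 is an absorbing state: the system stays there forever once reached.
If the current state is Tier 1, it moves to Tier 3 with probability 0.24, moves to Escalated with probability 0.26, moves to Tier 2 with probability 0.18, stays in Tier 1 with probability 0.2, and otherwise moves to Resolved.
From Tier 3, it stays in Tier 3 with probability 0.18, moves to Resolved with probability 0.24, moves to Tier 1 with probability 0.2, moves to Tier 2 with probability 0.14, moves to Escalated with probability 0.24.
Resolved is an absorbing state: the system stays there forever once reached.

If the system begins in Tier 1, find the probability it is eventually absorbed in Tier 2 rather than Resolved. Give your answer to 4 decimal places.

0.5153

Let h(s) be the probability of absorption at Tier 2 starting from transient state s. Then h(Tier 2) = 1 and h(Resolved) = 0. By first-step analysis:
h(Escalated) = 0.28·h(Escalated) + 0.2·1 + 0.14·h(Tier 1) + 0.18·h(Tier 3) + 0.2·0
h(Tier 1) = 0.26·h(Escalated) + 0.18·1 + 0.2·h(Tier 1) + 0.24·h(Tier 3) + 0.12·0
h(Tier 3) = 0.24·h(Escalated) + 0.14·1 + 0.2·h(Tier 1) + 0.18·h(Tier 3) + 0.24·0
Solving: h(Escalated) = 0.4878, h(Tier 1) = 0.5153, h(Tier 3) = 0.4392.
Starting from Tier 1, the probability is 0.5153.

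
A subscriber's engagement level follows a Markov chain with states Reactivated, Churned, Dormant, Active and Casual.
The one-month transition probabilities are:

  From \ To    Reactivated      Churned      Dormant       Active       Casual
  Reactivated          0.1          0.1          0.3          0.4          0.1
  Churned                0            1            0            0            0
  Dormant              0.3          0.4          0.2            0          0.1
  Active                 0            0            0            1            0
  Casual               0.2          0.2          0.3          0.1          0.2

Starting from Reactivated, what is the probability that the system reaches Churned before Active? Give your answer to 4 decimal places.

0.4283

Let h(s) be the probability of absorption at Churned starting from transient state s. Then h(Churned) = 1 and h(Active) = 0. By first-step analysis:
h(Reactivated) = 0.1·h(Reactivated) + 0.1·1 + 0.3·h(Dormant) + 0.4·0 + 0.1·h(Casual)
h(Dormant) = 0.3·h(Reactivated) + 0.4·1 + 0.2·h(Dormant) + 0.1·h(Casual)
h(Casual) = 0.2·h(Reactivated) + 0.2·1 + 0.3·h(Dormant) + 0.1·0 + 0.2·h(Casual)
Solving: h(Reactivated) = 0.4283, h(Dormant) = 0.7399, h(Casual) = 0.6345.
Starting from Reactivated, the probability is 0.4283.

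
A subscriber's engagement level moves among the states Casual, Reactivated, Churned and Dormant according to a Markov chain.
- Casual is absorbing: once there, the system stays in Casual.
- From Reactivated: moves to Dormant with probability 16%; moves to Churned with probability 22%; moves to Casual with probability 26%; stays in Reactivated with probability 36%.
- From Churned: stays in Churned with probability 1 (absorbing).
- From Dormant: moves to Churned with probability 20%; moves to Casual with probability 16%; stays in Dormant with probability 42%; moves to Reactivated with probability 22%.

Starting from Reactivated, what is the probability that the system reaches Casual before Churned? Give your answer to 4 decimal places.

0.5250

Let h(s) be the probability of absorption at Casual starting from transient state s. Then h(Casual) = 1 and h(Churned) = 0. By first-step analysis:
h(Reactivated) = 0.26·1 + 0.36·h(Reactivated) + 0.22·0 + 0.16·h(Dormant)
h(Dormant) = 0.16·1 + 0.22·h(Reactivated) + 0.2·0 + 0.42·h(Dormant)
Solving: h(Reactivated) = 0.5250, h(Dormant) = 0.4750.
Starting from Reactivated, the probability is 0.5250.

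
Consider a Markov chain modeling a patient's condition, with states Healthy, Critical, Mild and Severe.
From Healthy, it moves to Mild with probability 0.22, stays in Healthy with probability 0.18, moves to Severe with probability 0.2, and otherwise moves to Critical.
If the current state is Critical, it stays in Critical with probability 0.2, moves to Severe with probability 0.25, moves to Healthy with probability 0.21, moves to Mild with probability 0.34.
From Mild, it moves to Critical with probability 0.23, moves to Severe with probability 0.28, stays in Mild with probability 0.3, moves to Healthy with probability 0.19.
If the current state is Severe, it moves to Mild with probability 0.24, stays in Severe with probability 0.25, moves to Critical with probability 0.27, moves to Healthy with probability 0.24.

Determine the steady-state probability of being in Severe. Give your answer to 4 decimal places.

Let the stationary distribution be π with π = πP and π_1 + π_2 + π_3 + π_4 = 1.
π_1 = 0.18·π_1 + 0.21·π_2 + 0.19·π_3 + 0.24·π_4
π_2 = 0.4·π_1 + 0.2·π_2 + 0.23·π_3 + 0.27·π_4
π_3 = 0.22·π_1 + 0.34·π_2 + 0.3·π_3 + 0.24·π_4
Solving with the normalization constraint gives π = (0.2057, 0.2669, 0.2793, 0.2481).
So the stationary probability of Severe is 0.2481.

0.2481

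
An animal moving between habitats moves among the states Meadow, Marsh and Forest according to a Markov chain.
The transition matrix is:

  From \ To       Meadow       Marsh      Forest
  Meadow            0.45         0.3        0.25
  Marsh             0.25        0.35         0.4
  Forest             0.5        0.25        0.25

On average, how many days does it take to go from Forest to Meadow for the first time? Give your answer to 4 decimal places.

2.3226

Let t(s) be the expected number of days to first reach Meadow from state s, with t(Meadow) = 0. Conditioning on the first day:
t(Marsh) = 1 + 0.35·t(Marsh) + 0.4·t(Forest)
t(Forest) = 1 + 0.25·t(Marsh) + 0.25·t(Forest)
Solving: t(Marsh) = 2.9677, t(Forest) = 2.3226.
Expected days from Forest to Meadow: 2.3226.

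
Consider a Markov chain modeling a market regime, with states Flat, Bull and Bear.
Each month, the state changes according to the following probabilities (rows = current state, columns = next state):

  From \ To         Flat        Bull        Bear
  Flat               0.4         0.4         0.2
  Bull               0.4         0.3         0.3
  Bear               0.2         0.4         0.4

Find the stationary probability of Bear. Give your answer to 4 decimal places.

Let the stationary distribution be π with π = πP and π_1 + π_2 + π_3 = 1.
π_1 = 0.4·π_1 + 0.4·π_2 + 0.2·π_3
π_2 = 0.4·π_1 + 0.3·π_2 + 0.4·π_3
Solving with the normalization constraint gives π = (0.3409, 0.3636, 0.2955).
So the stationary probability of Bear is 0.2955.

0.2955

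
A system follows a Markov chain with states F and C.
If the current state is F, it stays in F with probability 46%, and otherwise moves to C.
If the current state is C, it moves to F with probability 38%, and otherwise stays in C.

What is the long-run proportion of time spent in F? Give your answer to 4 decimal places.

Let the stationary distribution be π with π = πP and π_1 + π_2 = 1.
π_1 = 0.46·π_1 + 0.38·π_2
Solving with the normalization constraint gives π = (0.4130, 0.5870).
So the stationary probability of F is 0.4130.

0.4130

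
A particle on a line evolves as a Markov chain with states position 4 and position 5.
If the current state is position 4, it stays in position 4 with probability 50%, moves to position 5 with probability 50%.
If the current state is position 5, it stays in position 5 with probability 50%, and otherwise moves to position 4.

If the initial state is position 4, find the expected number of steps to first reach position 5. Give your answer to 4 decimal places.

Let t(s) be the expected number of steps to first reach position 5 from state s, with t(position 5) = 0. Conditioning on the first step:
t(position 4) = 1 + 0.5·t(position 4)
Solving: t(position 4) = 2.0000.
Expected steps from position 4 to position 5: 2.0000.

2.0000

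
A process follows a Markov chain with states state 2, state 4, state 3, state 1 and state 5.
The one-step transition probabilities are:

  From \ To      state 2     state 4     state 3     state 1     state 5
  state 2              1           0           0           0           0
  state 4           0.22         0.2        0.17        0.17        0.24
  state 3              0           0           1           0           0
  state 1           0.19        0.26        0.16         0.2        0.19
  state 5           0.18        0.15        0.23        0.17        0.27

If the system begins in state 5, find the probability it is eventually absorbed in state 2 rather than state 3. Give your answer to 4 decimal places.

0.4771

Let h(s) be the probability of absorption at state 2 starting from transient state s. Then h(state 2) = 1 and h(state 3) = 0. By first-step analysis:
h(state 4) = 0.22·1 + 0.2·h(state 4) + 0.17·0 + 0.17·h(state 1) + 0.24·h(state 5)
h(state 1) = 0.19·1 + 0.26·h(state 4) + 0.16·0 + 0.2·h(state 1) + 0.19·h(state 5)
h(state 5) = 0.18·1 + 0.15·h(state 4) + 0.23·0 + 0.17·h(state 1) + 0.27·h(state 5)
Solving: h(state 4) = 0.5292, h(state 1) = 0.5228, h(state 5) = 0.4771.
Starting from state 5, the probability is 0.4771.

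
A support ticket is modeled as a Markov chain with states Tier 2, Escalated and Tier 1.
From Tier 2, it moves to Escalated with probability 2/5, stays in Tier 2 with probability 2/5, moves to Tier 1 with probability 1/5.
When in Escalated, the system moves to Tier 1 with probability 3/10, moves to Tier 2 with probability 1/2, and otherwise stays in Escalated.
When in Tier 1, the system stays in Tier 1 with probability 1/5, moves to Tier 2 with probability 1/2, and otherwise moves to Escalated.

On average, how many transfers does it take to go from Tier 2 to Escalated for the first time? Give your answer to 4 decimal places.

Let t(s) be the expected number of transfers to first reach Escalated from state s, with t(Escalated) = 0. Conditioning on the first transfer:
t(Tier 2) = 1 + 0.4·t(Tier 2) + 0.2·t(Tier 1)
t(Tier 1) = 1 + 0.5·t(Tier 2) + 0.2·t(Tier 1)
Solving: t(Tier 2) = 2.6316, t(Tier 1) = 2.8947.
Expected transfers from Tier 2 to Escalated: 2.6316.

2.6316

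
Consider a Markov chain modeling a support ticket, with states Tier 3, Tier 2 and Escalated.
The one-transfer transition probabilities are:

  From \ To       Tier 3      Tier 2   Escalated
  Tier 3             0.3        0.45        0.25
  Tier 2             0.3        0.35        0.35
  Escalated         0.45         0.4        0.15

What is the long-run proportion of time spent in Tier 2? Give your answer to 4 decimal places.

Let the stationary distribution be π with π = πP and π_1 + π_2 + π_3 = 1.
π_1 = 0.3·π_1 + 0.3·π_2 + 0.45·π_3
π_2 = 0.45·π_1 + 0.35·π_2 + 0.4·π_3
Solving with the normalization constraint gives π = (0.3395, 0.3971, 0.2634).
So the stationary probability of Tier 2 is 0.3971.

0.3971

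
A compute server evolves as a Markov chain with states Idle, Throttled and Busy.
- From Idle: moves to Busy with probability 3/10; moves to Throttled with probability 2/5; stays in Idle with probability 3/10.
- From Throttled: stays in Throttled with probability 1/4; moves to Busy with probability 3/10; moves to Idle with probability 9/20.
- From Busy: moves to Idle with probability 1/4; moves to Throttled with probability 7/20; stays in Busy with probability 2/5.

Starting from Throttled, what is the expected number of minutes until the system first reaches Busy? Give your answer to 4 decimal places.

Let t(s) be the expected number of minutes to first reach Busy from state s, with t(Busy) = 0. Conditioning on the first minute:
t(Idle) = 1 + 0.3·t(Idle) + 0.4·t(Throttled)
t(Throttled) = 1 + 0.45·t(Idle) + 0.25·t(Throttled)
Solving: t(Idle) = 3.3333, t(Throttled) = 3.3333.
Expected minutes from Throttled to Busy: 3.3333.

3.3333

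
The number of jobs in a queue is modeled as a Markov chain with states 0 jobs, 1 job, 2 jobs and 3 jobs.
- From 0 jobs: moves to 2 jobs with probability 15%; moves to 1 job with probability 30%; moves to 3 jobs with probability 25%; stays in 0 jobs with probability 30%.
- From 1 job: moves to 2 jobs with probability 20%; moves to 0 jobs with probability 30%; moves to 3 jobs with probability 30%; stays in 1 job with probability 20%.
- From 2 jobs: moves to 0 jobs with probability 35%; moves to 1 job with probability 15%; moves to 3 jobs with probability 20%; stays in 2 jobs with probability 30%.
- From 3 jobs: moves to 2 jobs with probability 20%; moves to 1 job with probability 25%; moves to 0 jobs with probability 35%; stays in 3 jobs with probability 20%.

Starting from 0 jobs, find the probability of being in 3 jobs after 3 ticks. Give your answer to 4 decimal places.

0.2395

Propagate the distribution vector 3 ticks from 0 jobs.
After 0 ticks: (1.0000, 0.0000, 0.0000, 0.0000)
After 1 tick: (0.3000, 0.3000, 0.1500, 0.2500)
After 2 ticks: (0.3200, 0.2350, 0.2000, 0.2450)
After 3 ticks: (0.3223, 0.2343, 0.2040, 0.2395)
P(in 3 jobs after 3 ticks) = 0.2395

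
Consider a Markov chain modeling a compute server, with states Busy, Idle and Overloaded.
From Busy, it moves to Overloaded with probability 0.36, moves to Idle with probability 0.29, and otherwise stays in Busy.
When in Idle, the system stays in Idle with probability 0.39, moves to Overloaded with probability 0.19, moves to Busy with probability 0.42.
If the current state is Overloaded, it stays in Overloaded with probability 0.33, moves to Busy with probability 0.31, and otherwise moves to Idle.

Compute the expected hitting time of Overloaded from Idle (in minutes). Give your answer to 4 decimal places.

3.8952

Let t(s) be the expected number of minutes to first reach Overloaded from state s, with t(Overloaded) = 0. Conditioning on the first minute:
t(Busy) = 1 + 0.35·t(Busy) + 0.29·t(Idle)
t(Idle) = 1 + 0.42·t(Busy) + 0.39·t(Idle)
Solving: t(Busy) = 3.2763, t(Idle) = 3.8952.
Expected minutes from Idle to Overloaded: 3.8952.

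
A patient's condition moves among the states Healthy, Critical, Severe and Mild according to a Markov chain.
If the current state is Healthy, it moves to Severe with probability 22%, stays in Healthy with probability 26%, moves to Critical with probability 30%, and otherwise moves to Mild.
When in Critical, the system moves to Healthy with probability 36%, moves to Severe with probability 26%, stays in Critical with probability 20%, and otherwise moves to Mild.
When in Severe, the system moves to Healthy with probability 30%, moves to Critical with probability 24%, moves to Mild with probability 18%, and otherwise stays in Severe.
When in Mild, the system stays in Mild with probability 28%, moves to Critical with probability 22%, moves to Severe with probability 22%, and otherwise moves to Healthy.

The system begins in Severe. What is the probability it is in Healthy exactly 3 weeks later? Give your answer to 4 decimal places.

Propagate the distribution vector 3 weeks from Severe.
After 0 weeks: (0.0000, 0.0000, 1.0000, 0.0000)
After 1 week: (0.3000, 0.2400, 0.2800, 0.1800)
After 2 weeks: (0.2988, 0.2448, 0.2464, 0.2100)
After 3 weeks: (0.2985, 0.2439, 0.2446, 0.2130)
P(in Healthy after 3 weeks) = 0.2985

0.2985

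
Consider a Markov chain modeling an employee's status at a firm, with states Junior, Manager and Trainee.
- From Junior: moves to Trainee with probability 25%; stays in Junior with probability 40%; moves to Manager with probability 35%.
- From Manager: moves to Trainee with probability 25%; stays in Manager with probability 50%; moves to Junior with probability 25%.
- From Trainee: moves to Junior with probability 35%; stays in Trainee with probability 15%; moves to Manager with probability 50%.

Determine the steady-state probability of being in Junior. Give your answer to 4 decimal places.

Let the stationary distribution be π with π = πP and π_1 + π_2 + π_3 = 1.
π_1 = 0.4·π_1 + 0.25·π_2 + 0.35·π_3
π_2 = 0.35·π_1 + 0.5·π_2 + 0.5·π_3
Solving with the normalization constraint gives π = (0.3209, 0.4519, 0.2273).
So the stationary probability of Junior is 0.3209.

0.3209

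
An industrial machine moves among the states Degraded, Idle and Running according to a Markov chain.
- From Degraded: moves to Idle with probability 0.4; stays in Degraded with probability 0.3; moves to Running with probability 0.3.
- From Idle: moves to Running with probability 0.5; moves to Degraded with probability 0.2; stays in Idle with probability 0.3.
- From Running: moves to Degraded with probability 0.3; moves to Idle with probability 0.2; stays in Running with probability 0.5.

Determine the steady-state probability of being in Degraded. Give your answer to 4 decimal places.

Let the stationary distribution be π with π = πP and π_1 + π_2 + π_3 = 1.
π_1 = 0.3·π_1 + 0.2·π_2 + 0.3·π_3
π_2 = 0.4·π_1 + 0.3·π_2 + 0.2·π_3
Solving with the normalization constraint gives π = (0.2717, 0.2826, 0.4457).
So the stationary probability of Degraded is 0.2717.

0.2717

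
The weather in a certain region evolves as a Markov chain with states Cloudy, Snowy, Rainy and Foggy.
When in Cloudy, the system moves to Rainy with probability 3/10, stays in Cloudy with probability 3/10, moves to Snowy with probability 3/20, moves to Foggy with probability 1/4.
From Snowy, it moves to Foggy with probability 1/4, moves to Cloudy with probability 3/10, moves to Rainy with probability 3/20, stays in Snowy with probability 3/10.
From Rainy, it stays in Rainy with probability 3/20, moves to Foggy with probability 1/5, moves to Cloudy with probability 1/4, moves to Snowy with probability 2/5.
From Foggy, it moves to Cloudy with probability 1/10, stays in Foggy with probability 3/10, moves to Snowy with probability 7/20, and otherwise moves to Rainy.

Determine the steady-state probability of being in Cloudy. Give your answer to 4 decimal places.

Let the stationary distribution be π with π = πP and π_1 + π_2 + π_3 + π_4 = 1.
π_1 = 0.3·π_1 + 0.3·π_2 + 0.25·π_3 + 0.1·π_4
π_2 = 0.15·π_1 + 0.3·π_2 + 0.4·π_3 + 0.35·π_4
π_3 = 0.3·π_1 + 0.15·π_2 + 0.15·π_3 + 0.25·π_4
Solving with the normalization constraint gives π = (0.2390, 0.2979, 0.2111, 0.2520).
So the stationary probability of Cloudy is 0.2390.

0.2390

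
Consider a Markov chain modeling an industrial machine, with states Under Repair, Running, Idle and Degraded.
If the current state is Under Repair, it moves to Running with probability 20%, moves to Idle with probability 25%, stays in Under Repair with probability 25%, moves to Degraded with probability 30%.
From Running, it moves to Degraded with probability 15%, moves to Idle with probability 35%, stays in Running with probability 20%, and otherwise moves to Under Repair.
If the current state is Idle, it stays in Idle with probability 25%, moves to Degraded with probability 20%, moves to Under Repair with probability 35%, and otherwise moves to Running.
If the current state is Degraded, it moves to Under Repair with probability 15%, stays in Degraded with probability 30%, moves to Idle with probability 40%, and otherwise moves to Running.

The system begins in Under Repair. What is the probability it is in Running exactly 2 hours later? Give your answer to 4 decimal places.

Propagate the distribution vector 2 hours from Under Repair.
After 0 hours: (1.0000, 0.0000, 0.0000, 0.0000)
After 1 hour: (0.2500, 0.2000, 0.2500, 0.3000)
After 2 hours: (0.2550, 0.1850, 0.3150, 0.2450)
P(in Running after 2 hours) = 0.1850

0.1850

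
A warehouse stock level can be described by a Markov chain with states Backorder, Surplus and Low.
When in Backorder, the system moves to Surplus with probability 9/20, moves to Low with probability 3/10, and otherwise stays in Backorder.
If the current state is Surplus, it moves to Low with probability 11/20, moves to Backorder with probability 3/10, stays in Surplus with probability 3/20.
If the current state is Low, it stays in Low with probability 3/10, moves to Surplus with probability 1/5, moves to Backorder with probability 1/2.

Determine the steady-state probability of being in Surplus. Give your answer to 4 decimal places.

0.2752

Let the stationary distribution be π with π = πP and π_1 + π_2 + π_3 = 1.
π_1 = 0.25·π_1 + 0.3·π_2 + 0.5·π_3
π_2 = 0.45·π_1 + 0.15·π_2 + 0.2·π_3
Solving with the normalization constraint gives π = (0.3560, 0.2752, 0.3688).
So the stationary probability of Surplus is 0.2752.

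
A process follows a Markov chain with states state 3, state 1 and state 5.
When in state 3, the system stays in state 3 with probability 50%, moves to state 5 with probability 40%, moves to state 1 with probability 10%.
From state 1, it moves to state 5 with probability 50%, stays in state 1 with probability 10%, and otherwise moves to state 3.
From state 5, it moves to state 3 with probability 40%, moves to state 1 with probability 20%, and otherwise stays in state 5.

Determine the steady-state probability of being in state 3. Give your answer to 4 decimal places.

Let the stationary distribution be π with π = πP and π_1 + π_2 + π_3 = 1.
π_1 = 0.5·π_1 + 0.4·π_2 + 0.4·π_3
π_2 = 0.1·π_1 + 0.1·π_2 + 0.2·π_3
Solving with the normalization constraint gives π = (0.4444, 0.1414, 0.4141).
So the stationary probability of state 3 is 0.4444.

0.4444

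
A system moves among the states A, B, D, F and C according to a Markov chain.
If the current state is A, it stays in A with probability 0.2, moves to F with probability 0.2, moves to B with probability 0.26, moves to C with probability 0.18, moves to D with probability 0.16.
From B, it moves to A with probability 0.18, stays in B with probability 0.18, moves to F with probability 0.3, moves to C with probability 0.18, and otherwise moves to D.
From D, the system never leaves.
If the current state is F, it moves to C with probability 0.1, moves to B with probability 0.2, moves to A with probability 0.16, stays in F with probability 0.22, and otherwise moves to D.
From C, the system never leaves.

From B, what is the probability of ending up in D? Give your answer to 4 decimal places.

0.5592

Let h(s) be the probability of absorption at D starting from transient state s. Then h(D) = 1 and h(C) = 0. By first-step analysis:
h(A) = 0.2·h(A) + 0.26·h(B) + 0.16·1 + 0.2·h(F) + 0.18·0
h(B) = 0.18·h(A) + 0.18·h(B) + 0.16·1 + 0.3·h(F) + 0.18·0
h(F) = 0.16·h(A) + 0.2·h(B) + 0.32·1 + 0.22·h(F) + 0.1·0
Solving: h(A) = 0.5483, h(B) = 0.5592, h(F) = 0.6661.
Starting from B, the probability is 0.5592.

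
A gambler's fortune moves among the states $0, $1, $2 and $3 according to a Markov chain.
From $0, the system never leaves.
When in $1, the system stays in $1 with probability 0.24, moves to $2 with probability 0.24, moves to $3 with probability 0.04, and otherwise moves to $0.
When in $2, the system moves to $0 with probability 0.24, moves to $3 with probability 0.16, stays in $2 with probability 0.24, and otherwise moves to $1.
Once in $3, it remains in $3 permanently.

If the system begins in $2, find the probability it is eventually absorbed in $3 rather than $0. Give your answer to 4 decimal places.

Let h(s) be the probability of absorption at $3 starting from transient state s. Then h($3) = 1 and h($0) = 0. By first-step analysis:
h($1) = 0.48·0 + 0.24·h($1) + 0.24·h($2) + 0.04·1
h($2) = 0.24·0 + 0.36·h($1) + 0.24·h($2) + 0.16·1
Solving: h($1) = 0.1401, h($2) = 0.2769.
Starting from $2, the probability is 0.2769.

0.2769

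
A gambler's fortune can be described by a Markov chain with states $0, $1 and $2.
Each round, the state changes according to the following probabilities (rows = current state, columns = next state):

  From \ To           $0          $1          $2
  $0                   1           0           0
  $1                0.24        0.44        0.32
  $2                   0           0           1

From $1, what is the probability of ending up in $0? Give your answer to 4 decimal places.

0.4286

Let h(s) be the probability of absorption at $0 starting from transient state s. Then h($0) = 1 and h($2) = 0. By first-step analysis:
h($1) = 0.24·1 + 0.44·h($1) + 0.32·0
Solving: h($1) = 0.4286.
Starting from $1, the probability is 0.4286.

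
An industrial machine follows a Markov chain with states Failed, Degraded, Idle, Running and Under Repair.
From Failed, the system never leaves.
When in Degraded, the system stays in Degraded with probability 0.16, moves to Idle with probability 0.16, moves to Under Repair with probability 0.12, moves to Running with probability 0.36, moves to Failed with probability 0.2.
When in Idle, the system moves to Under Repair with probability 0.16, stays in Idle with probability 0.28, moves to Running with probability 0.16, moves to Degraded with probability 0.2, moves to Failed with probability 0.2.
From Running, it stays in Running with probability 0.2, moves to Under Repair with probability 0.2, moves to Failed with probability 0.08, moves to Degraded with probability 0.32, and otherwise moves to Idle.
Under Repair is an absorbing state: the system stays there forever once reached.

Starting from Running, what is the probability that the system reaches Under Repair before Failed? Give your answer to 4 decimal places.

Let h(s) be the probability of absorption at Under Repair starting from transient state s. Then h(Under Repair) = 1 and h(Failed) = 0. By first-step analysis:
h(Degraded) = 0.2·0 + 0.16·h(Degraded) + 0.16·h(Idle) + 0.36·h(Running) + 0.12·1
h(Idle) = 0.2·0 + 0.2·h(Degraded) + 0.28·h(Idle) + 0.16·h(Running) + 0.16·1
h(Running) = 0.08·0 + 0.32·h(Degraded) + 0.2·h(Idle) + 0.2·h(Running) + 0.2·1
Solving: h(Degraded) = 0.4734, h(Idle) = 0.4779, h(Running) = 0.5588.
Starting from Running, the probability is 0.5588.

0.5588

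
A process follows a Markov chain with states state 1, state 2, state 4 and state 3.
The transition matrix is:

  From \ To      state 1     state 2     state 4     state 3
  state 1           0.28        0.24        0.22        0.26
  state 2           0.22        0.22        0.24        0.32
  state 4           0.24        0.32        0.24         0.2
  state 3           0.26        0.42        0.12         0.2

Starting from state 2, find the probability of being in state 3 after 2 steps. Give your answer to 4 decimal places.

0.2396

Propagate the distribution vector 2 steps from state 2.
After 0 steps: (0.0000, 1.0000, 0.0000, 0.0000)
After 1 step: (0.2200, 0.2200, 0.2400, 0.3200)
After 2 steps: (0.2508, 0.3124, 0.1972, 0.2396)
P(in state 3 after 2 steps) = 0.2396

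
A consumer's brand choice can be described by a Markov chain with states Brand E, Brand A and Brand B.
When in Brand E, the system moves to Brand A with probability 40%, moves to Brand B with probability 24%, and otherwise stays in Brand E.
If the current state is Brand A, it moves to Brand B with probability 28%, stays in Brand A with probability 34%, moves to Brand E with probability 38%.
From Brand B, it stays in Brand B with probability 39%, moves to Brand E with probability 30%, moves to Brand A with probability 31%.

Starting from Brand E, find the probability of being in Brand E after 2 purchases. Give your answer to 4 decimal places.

0.3536

Sum over the intermediate state after 1 purchase:
P = P(Brand E→Brand E)·P(Brand E→Brand E) + P(Brand E→Brand A)·P(Brand A→Brand E) + P(Brand E→Brand B)·P(Brand B→Brand E)
  = 0.36×0.36 + 0.4×0.38 + 0.24×0.3
  = 0.1296 + 0.1520 + 0.0720 = 0.3536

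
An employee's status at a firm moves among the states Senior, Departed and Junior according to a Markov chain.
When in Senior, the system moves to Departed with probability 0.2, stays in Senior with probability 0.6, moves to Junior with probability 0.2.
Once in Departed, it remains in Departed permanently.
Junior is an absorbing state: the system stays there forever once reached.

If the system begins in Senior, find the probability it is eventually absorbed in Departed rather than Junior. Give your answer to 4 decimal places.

0.5000

Let h(s) be the probability of absorption at Departed starting from transient state s. Then h(Departed) = 1 and h(Junior) = 0. By first-step analysis:
h(Senior) = 0.6·h(Senior) + 0.2·1 + 0.2·0
Solving: h(Senior) = 0.5000.
Starting from Senior, the probability is 0.5000.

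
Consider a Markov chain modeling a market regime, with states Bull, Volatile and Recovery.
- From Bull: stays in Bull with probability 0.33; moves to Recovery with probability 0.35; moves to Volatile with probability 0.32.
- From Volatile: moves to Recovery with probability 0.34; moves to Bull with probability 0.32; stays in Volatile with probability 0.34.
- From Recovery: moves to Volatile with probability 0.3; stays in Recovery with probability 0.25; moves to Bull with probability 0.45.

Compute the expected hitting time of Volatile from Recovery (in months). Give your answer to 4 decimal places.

Let t(s) be the expected number of months to first reach Volatile from state s, with t(Volatile) = 0. Conditioning on the first month:
t(Bull) = 1 + 0.33·t(Bull) + 0.35·t(Recovery)
t(Recovery) = 1 + 0.45·t(Bull) + 0.25·t(Recovery)
Solving: t(Bull) = 3.1884, t(Recovery) = 3.2464.
Expected months from Recovery to Volatile: 3.2464.

3.2464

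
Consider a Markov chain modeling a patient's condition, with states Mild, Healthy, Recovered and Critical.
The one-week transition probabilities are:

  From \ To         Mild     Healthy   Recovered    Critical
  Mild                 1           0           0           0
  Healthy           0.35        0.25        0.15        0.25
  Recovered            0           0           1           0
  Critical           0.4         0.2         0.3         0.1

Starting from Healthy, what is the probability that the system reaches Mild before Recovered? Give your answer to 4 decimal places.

Let h(s) be the probability of absorption at Mild starting from transient state s. Then h(Mild) = 1 and h(Recovered) = 0. By first-step analysis:
h(Healthy) = 0.35·1 + 0.25·h(Healthy) + 0.15·0 + 0.25·h(Critical)
h(Critical) = 0.4·1 + 0.2·h(Healthy) + 0.3·0 + 0.1·h(Critical)
Solving: h(Healthy) = 0.6640, h(Critical) = 0.5920.
Starting from Healthy, the probability is 0.6640.

0.6640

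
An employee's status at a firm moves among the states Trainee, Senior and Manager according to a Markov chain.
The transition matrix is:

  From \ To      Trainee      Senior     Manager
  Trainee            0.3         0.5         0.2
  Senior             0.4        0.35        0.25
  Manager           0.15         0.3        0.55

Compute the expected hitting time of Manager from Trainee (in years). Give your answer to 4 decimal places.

Let t(s) be the expected number of years to first reach Manager from state s, with t(Manager) = 0. Conditioning on the first year:
t(Trainee) = 1 + 0.3·t(Trainee) + 0.5·t(Senior)
t(Senior) = 1 + 0.4·t(Trainee) + 0.35·t(Senior)
Solving: t(Trainee) = 4.5098, t(Senior) = 4.3137.
Expected years from Trainee to Manager: 4.5098.

4.5098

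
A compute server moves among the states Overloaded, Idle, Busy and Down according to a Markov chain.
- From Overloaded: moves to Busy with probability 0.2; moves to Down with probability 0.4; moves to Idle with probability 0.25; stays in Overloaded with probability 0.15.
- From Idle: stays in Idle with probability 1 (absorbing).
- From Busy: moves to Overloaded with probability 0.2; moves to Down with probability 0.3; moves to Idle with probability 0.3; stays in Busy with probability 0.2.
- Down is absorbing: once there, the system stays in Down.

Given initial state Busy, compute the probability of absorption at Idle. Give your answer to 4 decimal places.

0.4766

Let h(s) be the probability of absorption at Idle starting from transient state s. Then h(Idle) = 1 and h(Down) = 0. By first-step analysis:
h(Overloaded) = 0.15·h(Overloaded) + 0.25·1 + 0.2·h(Busy) + 0.4·0
h(Busy) = 0.2·h(Overloaded) + 0.3·1 + 0.2·h(Busy) + 0.3·0
Solving: h(Overloaded) = 0.4063, h(Busy) = 0.4766.
Starting from Busy, the probability is 0.4766.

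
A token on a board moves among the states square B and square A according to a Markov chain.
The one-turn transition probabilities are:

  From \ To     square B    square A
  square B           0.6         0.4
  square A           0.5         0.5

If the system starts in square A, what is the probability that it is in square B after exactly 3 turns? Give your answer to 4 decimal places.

Propagate the distribution vector 3 turns from square A.
After 0 turns: (0.0000, 1.0000)
After 1 turn: (0.5000, 0.5000)
After 2 turns: (0.5500, 0.4500)
After 3 turns: (0.5550, 0.4450)
P(in square B after 3 turns) = 0.5550

0.5550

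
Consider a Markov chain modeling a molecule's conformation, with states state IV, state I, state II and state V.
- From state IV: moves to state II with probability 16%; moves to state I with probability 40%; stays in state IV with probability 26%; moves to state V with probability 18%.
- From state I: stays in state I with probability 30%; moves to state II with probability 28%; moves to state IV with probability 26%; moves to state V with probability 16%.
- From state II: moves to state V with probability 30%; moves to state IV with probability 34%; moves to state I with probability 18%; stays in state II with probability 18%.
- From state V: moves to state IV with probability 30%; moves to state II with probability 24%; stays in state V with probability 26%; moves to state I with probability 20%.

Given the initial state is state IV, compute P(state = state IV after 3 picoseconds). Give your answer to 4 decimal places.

0.2863

Propagate the distribution vector 3 picoseconds from state IV.
After 0 picoseconds: (1.0000, 0.0000, 0.0000, 0.0000)
After 1 picosecond: (0.2600, 0.4000, 0.1600, 0.1800)
After 2 picoseconds: (0.2800, 0.2888, 0.2256, 0.2056)
After 3 picoseconds: (0.2863, 0.2804, 0.2156, 0.2177)
P(in state IV after 3 picoseconds) = 0.2863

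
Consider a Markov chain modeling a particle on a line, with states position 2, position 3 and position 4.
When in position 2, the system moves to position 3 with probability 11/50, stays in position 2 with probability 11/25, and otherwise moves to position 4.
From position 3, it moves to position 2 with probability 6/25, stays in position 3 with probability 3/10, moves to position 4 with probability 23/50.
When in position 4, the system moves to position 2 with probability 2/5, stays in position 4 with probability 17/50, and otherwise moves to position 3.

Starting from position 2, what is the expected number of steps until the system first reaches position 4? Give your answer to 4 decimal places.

2.7123

Let t(s) be the expected number of steps to first reach position 4 from state s, with t(position 4) = 0. Conditioning on the first step:
t(position 2) = 1 + 0.44·t(position 2) + 0.22·t(position 3)
t(position 3) = 1 + 0.24·t(position 2) + 0.3·t(position 3)
Solving: t(position 2) = 2.7123, t(position 3) = 2.3585.
Expected steps from position 2 to position 4: 2.7123.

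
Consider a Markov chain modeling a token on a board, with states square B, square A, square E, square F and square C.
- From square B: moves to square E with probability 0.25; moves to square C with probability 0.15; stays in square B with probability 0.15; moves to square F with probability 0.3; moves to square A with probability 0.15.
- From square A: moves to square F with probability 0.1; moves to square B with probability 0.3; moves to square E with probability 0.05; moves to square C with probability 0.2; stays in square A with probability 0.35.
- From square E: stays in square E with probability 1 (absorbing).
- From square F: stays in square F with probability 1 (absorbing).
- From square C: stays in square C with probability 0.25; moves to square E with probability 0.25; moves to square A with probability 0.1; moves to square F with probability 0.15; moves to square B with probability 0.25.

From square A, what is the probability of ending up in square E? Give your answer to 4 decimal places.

Let h(s) be the probability of absorption at square E starting from transient state s. Then h(square E) = 1 and h(square F) = 0. By first-step analysis:
h(square B) = 0.15·h(square B) + 0.15·h(square A) + 0.25·1 + 0.3·0 + 0.15·h(square C)
h(square A) = 0.3·h(square B) + 0.35·h(square A) + 0.05·1 + 0.1·0 + 0.2·h(square C)
h(square C) = 0.25·h(square B) + 0.1·h(square A) + 0.25·1 + 0.15·0 + 0.25·h(square C)
Solving: h(square B) = 0.4740, h(square A) = 0.4660, h(square C) = 0.5535.
Starting from square A, the probability is 0.4660.

0.4660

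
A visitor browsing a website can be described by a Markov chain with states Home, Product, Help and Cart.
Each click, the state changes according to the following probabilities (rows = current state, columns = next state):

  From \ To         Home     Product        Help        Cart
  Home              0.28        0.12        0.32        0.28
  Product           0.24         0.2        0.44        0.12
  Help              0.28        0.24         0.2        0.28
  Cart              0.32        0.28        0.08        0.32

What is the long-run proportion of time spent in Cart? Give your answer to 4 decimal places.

Let the stationary distribution be π with π = πP and π_1 + π_2 + π_3 + π_4 = 1.
π_1 = 0.28·π_1 + 0.24·π_2 + 0.28·π_3 + 0.32·π_4
π_2 = 0.12·π_1 + 0.2·π_2 + 0.24·π_3 + 0.28·π_4
π_3 = 0.32·π_1 + 0.44·π_2 + 0.2·π_3 + 0.08·π_4
Solving with the normalization constraint gives π = (0.2820, 0.2081, 0.2529, 0.2570).
So the stationary probability of Cart is 0.2570.

0.2570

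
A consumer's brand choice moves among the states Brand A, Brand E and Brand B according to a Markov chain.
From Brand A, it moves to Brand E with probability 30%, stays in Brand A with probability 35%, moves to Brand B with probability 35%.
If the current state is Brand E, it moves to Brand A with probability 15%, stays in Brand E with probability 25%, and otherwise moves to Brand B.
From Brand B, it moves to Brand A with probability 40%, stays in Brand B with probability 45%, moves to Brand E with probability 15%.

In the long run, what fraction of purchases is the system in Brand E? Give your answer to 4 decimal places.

Let the stationary distribution be π with π = πP and π_1 + π_2 + π_3 = 1.
π_1 = 0.35·π_1 + 0.15·π_2 + 0.4·π_3
π_2 = 0.3·π_1 + 0.25·π_2 + 0.15·π_3
Solving with the normalization constraint gives π = (0.3282, 0.2214, 0.4504).
So the stationary probability of Brand E is 0.2214.

0.2214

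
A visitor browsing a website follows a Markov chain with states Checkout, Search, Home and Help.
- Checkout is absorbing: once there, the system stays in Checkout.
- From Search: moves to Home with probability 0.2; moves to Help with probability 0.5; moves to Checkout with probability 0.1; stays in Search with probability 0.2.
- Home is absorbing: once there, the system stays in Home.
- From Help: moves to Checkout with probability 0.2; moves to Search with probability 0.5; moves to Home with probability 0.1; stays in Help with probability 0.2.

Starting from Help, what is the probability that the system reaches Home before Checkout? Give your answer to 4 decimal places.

Let h(s) be the probability of absorption at Home starting from transient state s. Then h(Home) = 1 and h(Checkout) = 0. By first-step analysis:
h(Search) = 0.1·0 + 0.2·h(Search) + 0.2·1 + 0.5·h(Help)
h(Help) = 0.2·0 + 0.5·h(Search) + 0.1·1 + 0.2·h(Help)
Solving: h(Search) = 0.5385, h(Help) = 0.4615.
Starting from Help, the probability is 0.4615.

0.4615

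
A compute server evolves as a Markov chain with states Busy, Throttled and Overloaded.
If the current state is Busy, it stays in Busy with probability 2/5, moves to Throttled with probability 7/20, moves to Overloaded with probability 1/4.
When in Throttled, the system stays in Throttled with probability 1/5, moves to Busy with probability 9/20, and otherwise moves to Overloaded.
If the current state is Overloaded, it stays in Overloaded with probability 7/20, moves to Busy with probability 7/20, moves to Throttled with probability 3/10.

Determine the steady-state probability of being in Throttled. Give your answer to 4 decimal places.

0.2909

Let the stationary distribution be π with π = πP and π_1 + π_2 + π_3 = 1.
π_1 = 0.4·π_1 + 0.45·π_2 + 0.35·π_3
π_2 = 0.35·π_1 + 0.2·π_2 + 0.3·π_3
Solving with the normalization constraint gives π = (0.3990, 0.2909, 0.3101).
So the stationary probability of Throttled is 0.2909.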